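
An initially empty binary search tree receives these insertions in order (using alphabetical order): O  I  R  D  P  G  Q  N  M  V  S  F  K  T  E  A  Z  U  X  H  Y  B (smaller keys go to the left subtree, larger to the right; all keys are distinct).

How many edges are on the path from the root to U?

Insert O: tree is empty, so O becomes the root.
Insert I: I < O → go left. Place as left child of O.
Insert R: R > O → go right. Place as right child of O.
Insert D: D < O → go left; D < I → go left. Place as left child of I.
Insert P: P > O → go right; P < R → go left. Place as left child of R.
Insert G: G < O → go left; G < I → go left; G > D → go right. Place as right child of D.
Insert Q: Q > O → go right; Q < R → go left; Q > P → go right. Place as right child of P.
Insert N: N < O → go left; N > I → go right. Place as right child of I.
Insert M: M < O → go left; M > I → go right; M < N → go left. Place as left child of N.
Insert V: V > O → go right; V > R → go right. Place as right child of R.
Insert S: S > O → go right; S > R → go right; S < V → go left. Place as left child of V.
Insert F: F < O → go left; F < I → go left; F > D → go right; F < G → go left. Place as left child of G.
Insert K: K < O → go left; K > I → go right; K < N → go left; K < M → go left. Place as left child of M.
Insert T: T > O → go right; T > R → go right; T < V → go left; T > S → go right. Place as right child of S.
Insert E: E < O → go left; E < I → go left; E > D → go right; E < G → go left; E < F → go left. Place as left child of F.
Insert A: A < O → go left; A < I → go left; A < D → go left. Place as left child of D.
Insert Z: Z > O → go right; Z > R → go right; Z > V → go right. Place as right child of V.
Insert U: U > O → go right; U > R → go right; U < V → go left; U > S → go right; U > T → go right. Place as right child of T.
Insert X: X > O → go right; X > R → go right; X > V → go right; X < Z → go left. Place as left child of Z.
Insert H: H < O → go left; H < I → go left; H > D → go right; H > G → go right. Place as right child of G.
Insert Y: Y > O → go right; Y > R → go right; Y > V → go right; Y < Z → go left; Y > X → go right. Place as right child of X.
Insert B: B < O → go left; B < I → go left; B < D → go left; B > A → go right. Place as right child of A.

Path to U: O → R → V → S → T → U, which is 5 edges.

5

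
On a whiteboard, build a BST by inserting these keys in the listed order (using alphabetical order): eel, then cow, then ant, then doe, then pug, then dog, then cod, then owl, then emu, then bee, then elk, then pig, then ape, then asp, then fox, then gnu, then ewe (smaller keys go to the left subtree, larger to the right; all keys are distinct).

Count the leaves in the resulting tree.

6

eel: root
cow: left child of eel (depth 1)
ant: left child of cow (depth 2)
doe: right child of cow (depth 2)
pug: right child of eel (depth 1)
dog: right child of doe (depth 3)
cod: right child of ant (depth 3)
owl: left child of pug (depth 2)
emu: left child of owl (depth 3)
bee: left child of cod (depth 4)
elk: left child of emu (depth 4)
pig: right child of owl (depth 3)
ape: left child of bee (depth 5)
asp: right child of ape (depth 6)
fox: right child of emu (depth 4)
gnu: right child of fox (depth 5)
ewe: left child of fox (depth 5)

Leaves: asp, dog, elk, ewe, gnu, pig — 6 in total.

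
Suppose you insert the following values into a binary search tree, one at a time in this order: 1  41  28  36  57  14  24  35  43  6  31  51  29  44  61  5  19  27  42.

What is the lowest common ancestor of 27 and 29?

28

Insert 1: tree is empty, so 1 becomes the root.
Insert 41: 41 > 1 → go right. Place as right child of 1.
Insert 28: 28 > 1 → go right; 28 < 41 → go left. Place as left child of 41.
Insert 36: 36 > 1 → go right; 36 < 41 → go left; 36 > 28 → go right. Place as right child of 28.
Insert 57: 57 > 1 → go right; 57 > 41 → go right. Place as right child of 41.
Insert 14: 14 > 1 → go right; 14 < 41 → go left; 14 < 28 → go left. Place as left child of 28.
Insert 24: 24 > 1 → go right; 24 < 41 → go left; 24 < 28 → go left; 24 > 14 → go right. Place as right child of 14.
Insert 35: 35 > 1 → go right; 35 < 41 → go left; 35 > 28 → go right; 35 < 36 → go left. Place as left child of 36.
Insert 43: 43 > 1 → go right; 43 > 41 → go right; 43 < 57 → go left. Place as left child of 57.
Insert 6: 6 > 1 → go right; 6 < 41 → go left; 6 < 28 → go left; 6 < 14 → go left. Place as left child of 14.
Insert 31: 31 > 1 → go right; 31 < 41 → go left; 31 > 28 → go right; 31 < 36 → go left; 31 < 35 → go left. Place as left child of 35.
Insert 51: 51 > 1 → go right; 51 > 41 → go right; 51 < 57 → go left; 51 > 43 → go right. Place as right child of 43.
Insert 29: 29 > 1 → go right; 29 < 41 → go left; 29 > 28 → go right; 29 < 36 → go left; 29 < 35 → go left; 29 < 31 → go left. Place as left child of 31.
Insert 44: 44 > 1 → go right; 44 > 41 → go right; 44 < 57 → go left; 44 > 43 → go right; 44 < 51 → go left. Place as left child of 51.
Insert 61: 61 > 1 → go right; 61 > 41 → go right; 61 > 57 → go right. Place as right child of 57.
Insert 5: 5 > 1 → go right; 5 < 41 → go left; 5 < 28 → go left; 5 < 14 → go left; 5 < 6 → go left. Place as left child of 6.
Insert 19: 19 > 1 → go right; 19 < 41 → go left; 19 < 28 → go left; 19 > 14 → go right; 19 < 24 → go left. Place as left child of 24.
Insert 27: 27 > 1 → go right; 27 < 41 → go left; 27 < 28 → go left; 27 > 14 → go right; 27 > 24 → go right. Place as right child of 24.
Insert 42: 42 > 1 → go right; 42 > 41 → go right; 42 < 57 → go left; 42 < 43 → go left. Place as left child of 43.

Path to 27: 1 → 41 → 28 → 14 → 24 → 27
Path to 29: 1 → 41 → 28 → 36 → 35 → 31 → 29
The paths share a prefix ending at 28, then split left and right.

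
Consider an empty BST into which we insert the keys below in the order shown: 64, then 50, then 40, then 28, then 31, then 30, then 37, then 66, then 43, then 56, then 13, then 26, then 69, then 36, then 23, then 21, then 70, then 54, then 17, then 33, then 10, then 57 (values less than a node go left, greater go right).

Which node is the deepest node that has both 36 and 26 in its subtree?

Insert 64: tree is empty, so 64 becomes the root.
Insert 50: 50 < 64 → go left. Place as left child of 64.
Insert 40: 40 < 64 → go left; 40 < 50 → go left. Place as left child of 50.
Insert 28: 28 < 64 → go left; 28 < 50 → go left; 28 < 40 → go left. Place as left child of 40.
Insert 31: 31 < 64 → go left; 31 < 50 → go left; 31 < 40 → go left; 31 > 28 → go right. Place as right child of 28.
Insert 30: 30 < 64 → go left; 30 < 50 → go left; 30 < 40 → go left; 30 > 28 → go right; 30 < 31 → go left. Place as left child of 31.
Insert 37: 37 < 64 → go left; 37 < 50 → go left; 37 < 40 → go left; 37 > 28 → go right; 37 > 31 → go right. Place as right child of 31.
Insert 66: 66 > 64 → go right. Place as right child of 64.
Insert 43: 43 < 64 → go left; 43 < 50 → go left; 43 > 40 → go right. Place as right child of 40.
Insert 56: 56 < 64 → go left; 56 > 50 → go right. Place as right child of 50.
Insert 13: 13 < 64 → go left; 13 < 50 → go left; 13 < 40 → go left; 13 < 28 → go left. Place as left child of 28.
Insert 26: 26 < 64 → go left; 26 < 50 → go left; 26 < 40 → go left; 26 < 28 → go left; 26 > 13 → go right. Place as right child of 13.
Insert 69: 69 > 64 → go right; 69 > 66 → go right. Place as right child of 66.
Insert 36: 36 < 64 → go left; 36 < 50 → go left; 36 < 40 → go left; 36 > 28 → go right; 36 > 31 → go right; 36 < 37 → go left. Place as left child of 37.
Insert 23: 23 < 64 → go left; 23 < 50 → go left; 23 < 40 → go left; 23 < 28 → go left; 23 > 13 → go right; 23 < 26 → go left. Place as left child of 26.
Insert 21: 21 < 64 → go left; 21 < 50 → go left; 21 < 40 → go left; 21 < 28 → go left; 21 > 13 → go right; 21 < 26 → go left; 21 < 23 → go left. Place as left child of 23.
Insert 70: 70 > 64 → go right; 70 > 66 → go right; 70 > 69 → go right. Place as right child of 69.
Insert 54: 54 < 64 → go left; 54 > 50 → go right; 54 < 56 → go left. Place as left child of 56.
Insert 17: 17 < 64 → go left; 17 < 50 → go left; 17 < 40 → go left; 17 < 28 → go left; 17 > 13 → go right; 17 < 26 → go left; 17 < 23 → go left; 17 < 21 → go left. Place as left child of 21.
Insert 33: 33 < 64 → go left; 33 < 50 → go left; 33 < 40 → go left; 33 > 28 → go right; 33 > 31 → go right; 33 < 37 → go left; 33 < 36 → go left. Place as left child of 36.
Insert 10: 10 < 64 → go left; 10 < 50 → go left; 10 < 40 → go left; 10 < 28 → go left; 10 < 13 → go left. Place as left child of 13.
Insert 57: 57 < 64 → go left; 57 > 50 → go right; 57 > 56 → go right. Place as right child of 56.

Path to 36: 64 → 50 → 40 → 28 → 31 → 37 → 36
Path to 26: 64 → 50 → 40 → 28 → 13 → 26
The paths share a prefix ending at 28, then split left and right.

28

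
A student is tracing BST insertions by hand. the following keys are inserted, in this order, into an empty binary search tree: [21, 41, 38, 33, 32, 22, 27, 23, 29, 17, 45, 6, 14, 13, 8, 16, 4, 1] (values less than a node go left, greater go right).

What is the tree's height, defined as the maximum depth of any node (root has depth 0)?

7

Resulting structure (node: left, right):
  21: L=17, R=41
  41: L=38, R=45
  38: L=33, R=–
  33: L=32, R=–
  32: L=22, R=–
  22: L=–, R=27
  27: L=23, R=29
  23: L=–, R=–
  29: L=–, R=–
  17: L=6, R=–
  45: L=–, R=–
  6: L=4, R=14
  14: L=13, R=16
  13: L=8, R=–
  8: L=–, R=–
  16: L=–, R=–
  4: L=1, R=–
  1: L=–, R=–

The deepest node is 23 at depth 7.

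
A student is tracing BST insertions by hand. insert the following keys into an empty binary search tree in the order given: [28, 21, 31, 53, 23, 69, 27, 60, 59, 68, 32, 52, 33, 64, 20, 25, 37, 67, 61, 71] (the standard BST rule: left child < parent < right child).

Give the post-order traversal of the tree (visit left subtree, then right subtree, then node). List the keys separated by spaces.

28: root
21: left child of 28 (depth 1)
31: right child of 28 (depth 1)
53: right child of 31 (depth 2)
23: right child of 21 (depth 2)
69: right child of 53 (depth 3)
27: right child of 23 (depth 3)
60: left child of 69 (depth 4)
59: left child of 60 (depth 5)
68: right child of 60 (depth 5)
32: left child of 53 (depth 3)
52: right child of 32 (depth 4)
33: left child of 52 (depth 5)
64: left child of 68 (depth 6)
20: left child of 21 (depth 2)
25: left child of 27 (depth 4)
37: right child of 33 (depth 6)
67: right child of 64 (depth 7)
61: left child of 64 (depth 7)
71: right child of 69 (depth 4)

20 25 27 23 21 37 33 52 32 59 61 67 64 68 60 71 69 53 31 28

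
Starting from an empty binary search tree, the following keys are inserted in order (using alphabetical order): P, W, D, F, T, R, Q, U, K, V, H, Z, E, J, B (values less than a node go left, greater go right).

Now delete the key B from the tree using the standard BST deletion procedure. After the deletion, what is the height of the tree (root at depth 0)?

Insert P: tree is empty, so P becomes the root.
Insert W: W > P → go right. Place as right child of P.
Insert D: D < P → go left. Place as left child of P.
Insert F: F < P → go left; F > D → go right. Place as right child of D.
Insert T: T > P → go right; T < W → go left. Place as left child of W.
Insert R: R > P → go right; R < W → go left; R < T → go left. Place as left child of T.
Insert Q: Q > P → go right; Q < W → go left; Q < T → go left; Q < R → go left. Place as left child of R.
Insert U: U > P → go right; U < W → go left; U > T → go right. Place as right child of T.
Insert K: K < P → go left; K > D → go right; K > F → go right. Place as right child of F.
Insert V: V > P → go right; V < W → go left; V > T → go right; V > U → go right. Place as right child of U.
Insert H: H < P → go left; H > D → go right; H > F → go right; H < K → go left. Place as left child of K.
Insert Z: Z > P → go right; Z > W → go right. Place as right child of W.
Insert E: E < P → go left; E > D → go right; E < F → go left. Place as left child of F.
Insert J: J < P → go left; J > D → go right; J > F → go right; J < K → go left; J > H → go right. Place as right child of H.
Insert B: B < P → go left; B < D → go left. Place as left child of D.

Delete B (at most one child — splice it out).
After deletion, deepest node is J at depth 5.

5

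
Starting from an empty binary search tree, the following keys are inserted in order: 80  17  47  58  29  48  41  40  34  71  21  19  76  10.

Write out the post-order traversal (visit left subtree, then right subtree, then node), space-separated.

Insert 80: tree is empty, so 80 becomes the root.
Insert 17: 17 < 80 → go left. Place as left child of 80.
Insert 47: 47 < 80 → go left; 47 > 17 → go right. Place as right child of 17.
Insert 58: 58 < 80 → go left; 58 > 17 → go right; 58 > 47 → go right. Place as right child of 47.
Insert 29: 29 < 80 → go left; 29 > 17 → go right; 29 < 47 → go left. Place as left child of 47.
Insert 48: 48 < 80 → go left; 48 > 17 → go right; 48 > 47 → go right; 48 < 58 → go left. Place as left child of 58.
Insert 41: 41 < 80 → go left; 41 > 17 → go right; 41 < 47 → go left; 41 > 29 → go right. Place as right child of 29.
Insert 40: 40 < 80 → go left; 40 > 17 → go right; 40 < 47 → go left; 40 > 29 → go right; 40 < 41 → go left. Place as left child of 41.
Insert 34: 34 < 80 → go left; 34 > 17 → go right; 34 < 47 → go left; 34 > 29 → go right; 34 < 41 → go left; 34 < 40 → go left. Place as left child of 40.
Insert 71: 71 < 80 → go left; 71 > 17 → go right; 71 > 47 → go right; 71 > 58 → go right. Place as right child of 58.
Insert 21: 21 < 80 → go left; 21 > 17 → go right; 21 < 47 → go left; 21 < 29 → go left. Place as left child of 29.
Insert 19: 19 < 80 → go left; 19 > 17 → go right; 19 < 47 → go left; 19 < 29 → go left; 19 < 21 → go left. Place as left child of 21.
Insert 76: 76 < 80 → go left; 76 > 17 → go right; 76 > 47 → go right; 76 > 58 → go right; 76 > 71 → go right. Place as right child of 71.
Insert 10: 10 < 80 → go left; 10 < 17 → go left. Place as left child of 17.

10 19 21 34 40 41 29 48 76 71 58 47 17 80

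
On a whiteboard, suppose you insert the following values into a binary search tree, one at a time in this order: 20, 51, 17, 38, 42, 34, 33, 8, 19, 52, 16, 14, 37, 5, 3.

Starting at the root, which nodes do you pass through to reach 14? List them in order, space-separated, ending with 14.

Insert 20: tree is empty, so 20 becomes the root.
Insert 51: 51 > 20 → go right. Place as right child of 20.
Insert 17: 17 < 20 → go left. Place as left child of 20.
Insert 38: 38 > 20 → go right; 38 < 51 → go left. Place as left child of 51.
Insert 42: 42 > 20 → go right; 42 < 51 → go left; 42 > 38 → go right. Place as right child of 38.
Insert 34: 34 > 20 → go right; 34 < 51 → go left; 34 < 38 → go left. Place as left child of 38.
Insert 33: 33 > 20 → go right; 33 < 51 → go left; 33 < 38 → go left; 33 < 34 → go left. Place as left child of 34.
Insert 8: 8 < 20 → go left; 8 < 17 → go left. Place as left child of 17.
Insert 19: 19 < 20 → go left; 19 > 17 → go right. Place as right child of 17.
Insert 52: 52 > 20 → go right; 52 > 51 → go right. Place as right child of 51.
Insert 16: 16 < 20 → go left; 16 < 17 → go left; 16 > 8 → go right. Place as right child of 8.
Insert 14: 14 < 20 → go left; 14 < 17 → go left; 14 > 8 → go right; 14 < 16 → go left. Place as left child of 16.
Insert 37: 37 > 20 → go right; 37 < 51 → go left; 37 < 38 → go left; 37 > 34 → go right. Place as right child of 34.
Insert 5: 5 < 20 → go left; 5 < 17 → go left; 5 < 8 → go left. Place as left child of 8.
Insert 3: 3 < 20 → go left; 3 < 17 → go left; 3 < 8 → go left; 3 < 5 → go left. Place as left child of 5.

20 17 8 16 14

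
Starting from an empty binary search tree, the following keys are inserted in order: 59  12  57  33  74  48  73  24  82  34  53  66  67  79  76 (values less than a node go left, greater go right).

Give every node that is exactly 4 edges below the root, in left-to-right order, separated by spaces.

Insert 59: tree is empty, so 59 becomes the root.
Insert 12: 12 < 59 → go left. Place as left child of 59.
Insert 57: 57 < 59 → go left; 57 > 12 → go right. Place as right child of 12.
Insert 33: 33 < 59 → go left; 33 > 12 → go right; 33 < 57 → go left. Place as left child of 57.
Insert 74: 74 > 59 → go right. Place as right child of 59.
Insert 48: 48 < 59 → go left; 48 > 12 → go right; 48 < 57 → go left; 48 > 33 → go right. Place as right child of 33.
Insert 73: 73 > 59 → go right; 73 < 74 → go left. Place as left child of 74.
Insert 24: 24 < 59 → go left; 24 > 12 → go right; 24 < 57 → go left; 24 < 33 → go left. Place as left child of 33.
Insert 82: 82 > 59 → go right; 82 > 74 → go right. Place as right child of 74.
Insert 34: 34 < 59 → go left; 34 > 12 → go right; 34 < 57 → go left; 34 > 33 → go right; 34 < 48 → go left. Place as left child of 48.
Insert 53: 53 < 59 → go left; 53 > 12 → go right; 53 < 57 → go left; 53 > 33 → go right; 53 > 48 → go right. Place as right child of 48.
Insert 66: 66 > 59 → go right; 66 < 74 → go left; 66 < 73 → go left. Place as left child of 73.
Insert 67: 67 > 59 → go right; 67 < 74 → go left; 67 < 73 → go left; 67 > 66 → go right. Place as right child of 66.
Insert 79: 79 > 59 → go right; 79 > 74 → go right; 79 < 82 → go left. Place as left child of 82.
Insert 76: 76 > 59 → go right; 76 > 74 → go right; 76 < 82 → go left; 76 < 79 → go left. Place as left child of 79.

24 48 67 76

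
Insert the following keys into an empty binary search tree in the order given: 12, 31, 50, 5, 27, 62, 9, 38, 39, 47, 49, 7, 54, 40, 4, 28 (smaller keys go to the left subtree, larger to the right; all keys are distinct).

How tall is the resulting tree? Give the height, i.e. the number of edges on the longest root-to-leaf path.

12: root
31: right child of 12 (depth 1)
50: right child of 31 (depth 2)
5: left child of 12 (depth 1)
27: left child of 31 (depth 2)
62: right child of 50 (depth 3)
9: right child of 5 (depth 2)
38: left child of 50 (depth 3)
39: right child of 38 (depth 4)
47: right child of 39 (depth 5)
49: right child of 47 (depth 6)
7: left child of 9 (depth 3)
54: left child of 62 (depth 4)
40: left child of 47 (depth 6)
4: left child of 5 (depth 2)
28: right child of 27 (depth 3)

The deepest node is 49 at depth 6.

6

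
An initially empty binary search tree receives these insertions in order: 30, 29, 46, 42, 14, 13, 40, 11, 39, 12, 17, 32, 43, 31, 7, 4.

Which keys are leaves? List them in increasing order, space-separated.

4 12 17 31 43

Insert 30: tree is empty, so 30 becomes the root.
Insert 29: 29 < 30 → go left. Place as left child of 30.
Insert 46: 46 > 30 → go right. Place as right child of 30.
Insert 42: 42 > 30 → go right; 42 < 46 → go left. Place as left child of 46.
Insert 14: 14 < 30 → go left; 14 < 29 → go left. Place as left child of 29.
Insert 13: 13 < 30 → go left; 13 < 29 → go left; 13 < 14 → go left. Place as left child of 14.
Insert 40: 40 > 30 → go right; 40 < 46 → go left; 40 < 42 → go left. Place as left child of 42.
Insert 11: 11 < 30 → go left; 11 < 29 → go left; 11 < 14 → go left; 11 < 13 → go left. Place as left child of 13.
Insert 39: 39 > 30 → go right; 39 < 46 → go left; 39 < 42 → go left; 39 < 40 → go left. Place as left child of 40.
Insert 12: 12 < 30 → go left; 12 < 29 → go left; 12 < 14 → go left; 12 < 13 → go left; 12 > 11 → go right. Place as right child of 11.
Insert 17: 17 < 30 → go left; 17 < 29 → go left; 17 > 14 → go right. Place as right child of 14.
Insert 32: 32 > 30 → go right; 32 < 46 → go left; 32 < 42 → go left; 32 < 40 → go left; 32 < 39 → go left. Place as left child of 39.
Insert 43: 43 > 30 → go right; 43 < 46 → go left; 43 > 42 → go right. Place as right child of 42.
Insert 31: 31 > 30 → go right; 31 < 46 → go left; 31 < 42 → go left; 31 < 40 → go left; 31 < 39 → go left; 31 < 32 → go left. Place as left child of 32.
Insert 7: 7 < 30 → go left; 7 < 29 → go left; 7 < 14 → go left; 7 < 13 → go left; 7 < 11 → go left. Place as left child of 11.
Insert 4: 4 < 30 → go left; 4 < 29 → go left; 4 < 14 → go left; 4 < 13 → go left; 4 < 11 → go left; 4 < 7 → go left. Place as left child of 7.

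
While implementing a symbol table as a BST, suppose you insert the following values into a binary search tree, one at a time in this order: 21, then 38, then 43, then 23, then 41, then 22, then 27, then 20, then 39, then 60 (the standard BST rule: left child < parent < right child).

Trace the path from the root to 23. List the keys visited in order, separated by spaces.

21 38 23

Insert 21: tree is empty, so 21 becomes the root.
Insert 38: 38 > 21 → go right. Place as right child of 21.
Insert 43: 43 > 21 → go right; 43 > 38 → go right. Place as right child of 38.
Insert 23: 23 > 21 → go right; 23 < 38 → go left. Place as left child of 38.
Insert 41: 41 > 21 → go right; 41 > 38 → go right; 41 < 43 → go left. Place as left child of 43.
Insert 22: 22 > 21 → go right; 22 < 38 → go left; 22 < 23 → go left. Place as left child of 23.
Insert 27: 27 > 21 → go right; 27 < 38 → go left; 27 > 23 → go right. Place as right child of 23.
Insert 20: 20 < 21 → go left. Place as left child of 21.
Insert 39: 39 > 21 → go right; 39 > 38 → go right; 39 < 43 → go left; 39 < 41 → go left. Place as left child of 41.
Insert 60: 60 > 21 → go right; 60 > 38 → go right; 60 > 43 → go right. Place as right child of 43.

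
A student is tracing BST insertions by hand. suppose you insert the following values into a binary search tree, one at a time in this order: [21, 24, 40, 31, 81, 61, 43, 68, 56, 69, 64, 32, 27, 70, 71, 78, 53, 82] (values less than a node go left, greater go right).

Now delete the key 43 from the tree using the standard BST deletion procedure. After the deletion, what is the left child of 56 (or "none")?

53

21: root
24: right child of 21 (depth 1)
40: right child of 24 (depth 2)
31: left child of 40 (depth 3)
81: right child of 40 (depth 3)
61: left child of 81 (depth 4)
43: left child of 61 (depth 5)
68: right child of 61 (depth 5)
56: right child of 43 (depth 6)
69: right child of 68 (depth 6)
64: left child of 68 (depth 6)
32: right child of 31 (depth 4)
27: left child of 31 (depth 4)
70: right child of 69 (depth 7)
71: right child of 70 (depth 8)
78: right child of 71 (depth 9)
53: left child of 56 (depth 7)
82: right child of 81 (depth 4)

Delete 43 (at most one child — splice it out).
After deletion, 56's left child: 53.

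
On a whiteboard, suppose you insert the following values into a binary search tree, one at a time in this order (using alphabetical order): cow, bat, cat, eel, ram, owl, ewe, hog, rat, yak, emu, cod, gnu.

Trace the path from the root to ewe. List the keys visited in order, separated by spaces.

cow eel ram owl ewe

cow: root
bat: left child of cow (depth 1)
cat: right child of bat (depth 2)
eel: right child of cow (depth 1)
ram: right child of eel (depth 2)
owl: left child of ram (depth 3)
ewe: left child of owl (depth 4)
hog: right child of ewe (depth 5)
rat: right child of ram (depth 3)
yak: right child of rat (depth 4)
emu: left child of ewe (depth 5)
cod: right child of cat (depth 3)
gnu: left child of hog (depth 6)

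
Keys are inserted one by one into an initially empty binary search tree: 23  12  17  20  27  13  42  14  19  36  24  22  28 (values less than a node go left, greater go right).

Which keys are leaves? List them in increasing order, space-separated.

14 19 22 24 28

23: root
12: left child of 23 (depth 1)
17: right child of 12 (depth 2)
20: right child of 17 (depth 3)
27: right child of 23 (depth 1)
13: left child of 17 (depth 3)
42: right child of 27 (depth 2)
14: right child of 13 (depth 4)
19: left child of 20 (depth 4)
36: left child of 42 (depth 3)
24: left child of 27 (depth 2)
22: right child of 20 (depth 4)
28: left child of 36 (depth 4)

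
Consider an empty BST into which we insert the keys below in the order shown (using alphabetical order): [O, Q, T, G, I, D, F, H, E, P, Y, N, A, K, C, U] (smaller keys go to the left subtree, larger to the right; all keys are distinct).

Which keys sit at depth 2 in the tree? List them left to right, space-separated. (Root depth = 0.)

Resulting structure (node: left, right):
  O: L=G, R=Q
  Q: L=P, R=T
  T: L=–, R=Y
  G: L=D, R=I
  I: L=H, R=N
  D: L=A, R=F
  F: L=E, R=–
  H: L=–, R=–
  E: L=–, R=–
  P: L=–, R=–
  Y: L=U, R=–
  N: L=K, R=–
  A: L=–, R=C
  K: L=–, R=–
  C: L=–, R=–
  U: L=–, R=–

D I P T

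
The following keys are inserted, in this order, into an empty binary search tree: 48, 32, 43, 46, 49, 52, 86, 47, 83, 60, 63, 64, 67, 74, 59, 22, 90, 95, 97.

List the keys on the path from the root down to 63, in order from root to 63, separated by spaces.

48 49 52 86 83 60 63

48: root
32: left child of 48 (depth 1)
43: right child of 32 (depth 2)
46: right child of 43 (depth 3)
49: right child of 48 (depth 1)
52: right child of 49 (depth 2)
86: right child of 52 (depth 3)
47: right child of 46 (depth 4)
83: left child of 86 (depth 4)
60: left child of 83 (depth 5)
63: right child of 60 (depth 6)
64: right child of 63 (depth 7)
67: right child of 64 (depth 8)
74: right child of 67 (depth 9)
59: left child of 60 (depth 6)
22: left child of 32 (depth 2)
90: right child of 86 (depth 4)
95: right child of 90 (depth 5)
97: right child of 95 (depth 6)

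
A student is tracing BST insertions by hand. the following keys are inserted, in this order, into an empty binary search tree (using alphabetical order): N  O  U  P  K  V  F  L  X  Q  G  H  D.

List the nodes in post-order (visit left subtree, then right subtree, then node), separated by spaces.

Insert N: tree is empty, so N becomes the root.
Insert O: O > N → go right. Place as right child of N.
Insert U: U > N → go right; U > O → go right. Place as right child of O.
Insert P: P > N → go right; P > O → go right; P < U → go left. Place as left child of U.
Insert K: K < N → go left. Place as left child of N.
Insert V: V > N → go right; V > O → go right; V > U → go right. Place as right child of U.
Insert F: F < N → go left; F < K → go left. Place as left child of K.
Insert L: L < N → go left; L > K → go right. Place as right child of K.
Insert X: X > N → go right; X > O → go right; X > U → go right; X > V → go right. Place as right child of V.
Insert Q: Q > N → go right; Q > O → go right; Q < U → go left; Q > P → go right. Place as right child of P.
Insert G: G < N → go left; G < K → go left; G > F → go right. Place as right child of F.
Insert H: H < N → go left; H < K → go left; H > F → go right; H > G → go right. Place as right child of G.
Insert D: D < N → go left; D < K → go left; D < F → go left. Place as left child of F.

D H G F L K Q P X V U O N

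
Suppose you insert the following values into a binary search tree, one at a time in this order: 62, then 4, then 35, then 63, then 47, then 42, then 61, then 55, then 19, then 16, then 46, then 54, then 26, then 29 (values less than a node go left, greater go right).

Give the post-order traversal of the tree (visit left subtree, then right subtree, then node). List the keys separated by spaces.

16 29 26 19 46 42 54 55 61 47 35 4 63 62

62: root
4: left child of 62 (depth 1)
35: right child of 4 (depth 2)
63: right child of 62 (depth 1)
47: right child of 35 (depth 3)
42: left child of 47 (depth 4)
61: right child of 47 (depth 4)
55: left child of 61 (depth 5)
19: left child of 35 (depth 3)
16: left child of 19 (depth 4)
46: right child of 42 (depth 5)
54: left child of 55 (depth 6)
26: right child of 19 (depth 4)
29: right child of 26 (depth 5)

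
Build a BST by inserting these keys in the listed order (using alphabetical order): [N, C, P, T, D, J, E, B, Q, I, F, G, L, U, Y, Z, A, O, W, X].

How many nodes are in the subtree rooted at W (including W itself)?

N: root
C: left child of N (depth 1)
P: right child of N (depth 1)
T: right child of P (depth 2)
D: right child of C (depth 2)
J: right child of D (depth 3)
E: left child of J (depth 4)
B: left child of C (depth 2)
Q: left child of T (depth 3)
I: right child of E (depth 5)
F: left child of I (depth 6)
G: right child of F (depth 7)
L: right child of J (depth 4)
U: right child of T (depth 3)
Y: right child of U (depth 4)
Z: right child of Y (depth 5)
A: left child of B (depth 3)
O: left child of P (depth 2)
W: left child of Y (depth 5)
X: right child of W (depth 6)

Subtree rooted at W contains: W, X — 2 nodes.

2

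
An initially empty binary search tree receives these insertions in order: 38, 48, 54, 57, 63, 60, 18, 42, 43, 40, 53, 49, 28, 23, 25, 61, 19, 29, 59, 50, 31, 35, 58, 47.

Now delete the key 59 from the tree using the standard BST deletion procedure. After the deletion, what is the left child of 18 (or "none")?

Insert 38: tree is empty, so 38 becomes the root.
Insert 48: 48 > 38 → go right. Place as right child of 38.
Insert 54: 54 > 38 → go right; 54 > 48 → go right. Place as right child of 48.
Insert 57: 57 > 38 → go right; 57 > 48 → go right; 57 > 54 → go right. Place as right child of 54.
Insert 63: 63 > 38 → go right; 63 > 48 → go right; 63 > 54 → go right; 63 > 57 → go right. Place as right child of 57.
Insert 60: 60 > 38 → go right; 60 > 48 → go right; 60 > 54 → go right; 60 > 57 → go right; 60 < 63 → go left. Place as left child of 63.
Insert 18: 18 < 38 → go left. Place as left child of 38.
Insert 42: 42 > 38 → go right; 42 < 48 → go left. Place as left child of 48.
Insert 43: 43 > 38 → go right; 43 < 48 → go left; 43 > 42 → go right. Place as right child of 42.
Insert 40: 40 > 38 → go right; 40 < 48 → go left; 40 < 42 → go left. Place as left child of 42.
Insert 53: 53 > 38 → go right; 53 > 48 → go right; 53 < 54 → go left. Place as left child of 54.
Insert 49: 49 > 38 → go right; 49 > 48 → go right; 49 < 54 → go left; 49 < 53 → go left. Place as left child of 53.
Insert 28: 28 < 38 → go left; 28 > 18 → go right. Place as right child of 18.
Insert 23: 23 < 38 → go left; 23 > 18 → go right; 23 < 28 → go left. Place as left child of 28.
Insert 25: 25 < 38 → go left; 25 > 18 → go right; 25 < 28 → go left; 25 > 23 → go right. Place as right child of 23.
Insert 61: 61 > 38 → go right; 61 > 48 → go right; 61 > 54 → go right; 61 > 57 → go right; 61 < 63 → go left; 61 > 60 → go right. Place as right child of 60.
Insert 19: 19 < 38 → go left; 19 > 18 → go right; 19 < 28 → go left; 19 < 23 → go left. Place as left child of 23.
Insert 29: 29 < 38 → go left; 29 > 18 → go right; 29 > 28 → go right. Place as right child of 28.
Insert 59: 59 > 38 → go right; 59 > 48 → go right; 59 > 54 → go right; 59 > 57 → go right; 59 < 63 → go left; 59 < 60 → go left. Place as left child of 60.
Insert 50: 50 > 38 → go right; 50 > 48 → go right; 50 < 54 → go left; 50 < 53 → go left; 50 > 49 → go right. Place as right child of 49.
Insert 31: 31 < 38 → go left; 31 > 18 → go right; 31 > 28 → go right; 31 > 29 → go right. Place as right child of 29.
Insert 35: 35 < 38 → go left; 35 > 18 → go right; 35 > 28 → go right; 35 > 29 → go right; 35 > 31 → go right. Place as right child of 31.
Insert 58: 58 > 38 → go right; 58 > 48 → go right; 58 > 54 → go right; 58 > 57 → go right; 58 < 63 → go left; 58 < 60 → go left; 58 < 59 → go left. Place as left child of 59.
Insert 47: 47 > 38 → go right; 47 < 48 → go left; 47 > 42 → go right; 47 > 43 → go right. Place as right child of 43.

Delete 59 (at most one child — splice it out).
After deletion, 18's left child: none.

none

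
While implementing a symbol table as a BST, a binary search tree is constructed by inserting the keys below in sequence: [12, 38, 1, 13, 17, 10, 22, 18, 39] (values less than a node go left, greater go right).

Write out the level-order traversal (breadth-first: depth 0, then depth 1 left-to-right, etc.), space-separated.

12: root
38: right child of 12 (depth 1)
1: left child of 12 (depth 1)
13: left child of 38 (depth 2)
17: right child of 13 (depth 3)
10: right child of 1 (depth 2)
22: right child of 17 (depth 4)
18: left child of 22 (depth 5)
39: right child of 38 (depth 2)

12 1 38 10 13 39 17 22 18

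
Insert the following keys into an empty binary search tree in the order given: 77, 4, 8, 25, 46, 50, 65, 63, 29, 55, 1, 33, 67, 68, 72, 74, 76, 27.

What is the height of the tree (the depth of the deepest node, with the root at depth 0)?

11

77: root
4: left child of 77 (depth 1)
8: right child of 4 (depth 2)
25: right child of 8 (depth 3)
46: right child of 25 (depth 4)
50: right child of 46 (depth 5)
65: right child of 50 (depth 6)
63: left child of 65 (depth 7)
29: left child of 46 (depth 5)
55: left child of 63 (depth 8)
1: left child of 4 (depth 2)
33: right child of 29 (depth 6)
67: right child of 65 (depth 7)
68: right child of 67 (depth 8)
72: right child of 68 (depth 9)
74: right child of 72 (depth 10)
76: right child of 74 (depth 11)
27: left child of 29 (depth 6)

The deepest node is 76 at depth 11.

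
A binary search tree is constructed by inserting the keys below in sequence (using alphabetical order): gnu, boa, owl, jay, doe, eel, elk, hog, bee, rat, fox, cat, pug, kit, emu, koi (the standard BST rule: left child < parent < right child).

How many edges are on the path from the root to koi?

4

Insert gnu: tree is empty, so gnu becomes the root.
Insert boa: boa < gnu → go left. Place as left child of gnu.
Insert owl: owl > gnu → go right. Place as right child of gnu.
Insert jay: jay > gnu → go right; jay < owl → go left. Place as left child of owl.
Insert doe: doe < gnu → go left; doe > boa → go right. Place as right child of boa.
Insert eel: eel < gnu → go left; eel > boa → go right; eel > doe → go right. Place as right child of doe.
Insert elk: elk < gnu → go left; elk > boa → go right; elk > doe → go right; elk > eel → go right. Place as right child of eel.
Insert hog: hog > gnu → go right; hog < owl → go left; hog < jay → go left. Place as left child of jay.
Insert bee: bee < gnu → go left; bee < boa → go left. Place as left child of boa.
Insert rat: rat > gnu → go right; rat > owl → go right. Place as right child of owl.
Insert fox: fox < gnu → go left; fox > boa → go right; fox > doe → go right; fox > eel → go right; fox > elk → go right. Place as right child of elk.
Insert cat: cat < gnu → go left; cat > boa → go right; cat < doe → go left. Place as left child of doe.
Insert pug: pug > gnu → go right; pug > owl → go right; pug < rat → go left. Place as left child of rat.
Insert kit: kit > gnu → go right; kit < owl → go left; kit > jay → go right. Place as right child of jay.
Insert emu: emu < gnu → go left; emu > boa → go right; emu > doe → go right; emu > eel → go right; emu > elk → go right; emu < fox → go left. Place as left child of fox.
Insert koi: koi > gnu → go right; koi < owl → go left; koi > jay → go right; koi > kit → go right. Place as right child of kit.

Path to koi: gnu → owl → jay → kit → koi, which is 4 edges.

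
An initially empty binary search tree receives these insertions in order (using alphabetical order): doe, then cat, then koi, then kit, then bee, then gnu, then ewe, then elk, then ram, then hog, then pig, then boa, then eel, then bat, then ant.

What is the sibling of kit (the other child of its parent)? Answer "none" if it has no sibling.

Insert doe: tree is empty, so doe becomes the root.
Insert cat: cat < doe → go left. Place as left child of doe.
Insert koi: koi > doe → go right. Place as right child of doe.
Insert kit: kit > doe → go right; kit < koi → go left. Place as left child of koi.
Insert bee: bee < doe → go left; bee < cat → go left. Place as left child of cat.
Insert gnu: gnu > doe → go right; gnu < koi → go left; gnu < kit → go left. Place as left child of kit.
Insert ewe: ewe > doe → go right; ewe < koi → go left; ewe < kit → go left; ewe < gnu → go left. Place as left child of gnu.
Insert elk: elk > doe → go right; elk < koi → go left; elk < kit → go left; elk < gnu → go left; elk < ewe → go left. Place as left child of ewe.
Insert ram: ram > doe → go right; ram > koi → go right. Place as right child of koi.
Insert hog: hog > doe → go right; hog < koi → go left; hog < kit → go left; hog > gnu → go right. Place as right child of gnu.
Insert pig: pig > doe → go right; pig > koi → go right; pig < ram → go left. Place as left child of ram.
Insert boa: boa < doe → go left; boa < cat → go left; boa > bee → go right. Place as right child of bee.
Insert eel: eel > doe → go right; eel < koi → go left; eel < kit → go left; eel < gnu → go left; eel < ewe → go left; eel < elk → go left. Place as left child of elk.
Insert bat: bat < doe → go left; bat < cat → go left; bat < bee → go left. Place as left child of bee.
Insert ant: ant < doe → go left; ant < cat → go left; ant < bee → go left; ant < bat → go left. Place as left child of bat.

kit's parent is koi; the other child of koi is ram.

ram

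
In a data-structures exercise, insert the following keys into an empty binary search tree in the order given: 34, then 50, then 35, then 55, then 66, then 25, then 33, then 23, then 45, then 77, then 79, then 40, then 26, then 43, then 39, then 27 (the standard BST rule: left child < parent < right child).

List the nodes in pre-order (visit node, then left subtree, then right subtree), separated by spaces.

34 25 23 33 26 27 50 35 45 40 39 43 55 66 77 79

Resulting structure (node: left, right):
  34: L=25, R=50
  50: L=35, R=55
  35: L=–, R=45
  55: L=–, R=66
  66: L=–, R=77
  25: L=23, R=33
  33: L=26, R=–
  23: L=–, R=–
  45: L=40, R=–
  77: L=–, R=79
  79: L=–, R=–
  40: L=39, R=43
  26: L=–, R=27
  43: L=–, R=–
  39: L=–, R=–
  27: L=–, R=–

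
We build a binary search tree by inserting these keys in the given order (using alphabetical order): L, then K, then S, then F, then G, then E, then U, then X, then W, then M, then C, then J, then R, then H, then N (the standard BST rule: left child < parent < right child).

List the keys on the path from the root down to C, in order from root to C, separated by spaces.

L K F E C

Insert L: tree is empty, so L becomes the root.
Insert K: K < L → go left. Place as left child of L.
Insert S: S > L → go right. Place as right child of L.
Insert F: F < L → go left; F < K → go left. Place as left child of K.
Insert G: G < L → go left; G < K → go left; G > F → go right. Place as right child of F.
Insert E: E < L → go left; E < K → go left; E < F → go left. Place as left child of F.
Insert U: U > L → go right; U > S → go right. Place as right child of S.
Insert X: X > L → go right; X > S → go right; X > U → go right. Place as right child of U.
Insert W: W > L → go right; W > S → go right; W > U → go right; W < X → go left. Place as left child of X.
Insert M: M > L → go right; M < S → go left. Place as left child of S.
Insert C: C < L → go left; C < K → go left; C < F → go left; C < E → go left. Place as left child of E.
Insert J: J < L → go left; J < K → go left; J > F → go right; J > G → go right. Place as right child of G.
Insert R: R > L → go right; R < S → go left; R > M → go right. Place as right child of M.
Insert H: H < L → go left; H < K → go left; H > F → go right; H > G → go right; H < J → go left. Place as left child of J.
Insert N: N > L → go right; N < S → go left; N > M → go right; N < R → go left. Place as left child of R.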